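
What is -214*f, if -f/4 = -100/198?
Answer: -42800/99 ≈ -432.32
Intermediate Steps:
f = 200/99 (f = -(-400)/198 = -4*(-50/99) = 200/99 ≈ 2.0202)
-214*f = -214*200/99 = -42800/99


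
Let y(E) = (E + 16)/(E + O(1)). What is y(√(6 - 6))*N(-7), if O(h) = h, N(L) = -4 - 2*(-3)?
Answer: 32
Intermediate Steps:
N(L) = 2 (N(L) = -4 + 6 = 2)
y(E) = (16 + E)/(1 + E) (y(E) = (E + 16)/(E + 1) = (16 + E)/(1 + E))
y(√(6 - 6))*N(-7) = ((16 + √(6 - 6))/(1 + √(6 - 6)))*2 = ((16 + √0)/(1 + √0))*2 = ((16 + 0)/(1 + 0))*2 = (16/1)*2 = (1*16)*2 = 16*2 = 32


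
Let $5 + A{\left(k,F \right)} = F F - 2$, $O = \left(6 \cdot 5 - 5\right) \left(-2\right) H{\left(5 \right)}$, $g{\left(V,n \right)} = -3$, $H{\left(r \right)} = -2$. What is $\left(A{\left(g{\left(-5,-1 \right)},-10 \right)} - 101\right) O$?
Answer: $-800$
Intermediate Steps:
$O = 100$ ($O = \left(6 \cdot 5 - 5\right) \left(-2\right) \left(-2\right) = \left(30 - 5\right) \left(-2\right) \left(-2\right) = 25 \left(-2\right) \left(-2\right) = \left(-50\right) \left(-2\right) = 100$)
$A{\left(k,F \right)} = -7 + F^{2}$ ($A{\left(k,F \right)} = -5 + \left(F F - 2\right) = -5 + \left(F^{2} - 2\right) = -5 + \left(-2 + F^{2}\right) = -7 + F^{2}$)
$\left(A{\left(g{\left(-5,-1 \right)},-10 \right)} - 101\right) O = \left(\left(-7 + \left(-10\right)^{2}\right) - 101\right) 100 = \left(\left(-7 + 100\right) - 101\right) 100 = \left(93 - 101\right) 100 = \left(-8\right) 100 = -800$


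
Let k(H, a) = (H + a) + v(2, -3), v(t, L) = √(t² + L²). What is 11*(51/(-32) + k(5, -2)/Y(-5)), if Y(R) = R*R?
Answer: -12969/800 + 11*√13/25 ≈ -14.625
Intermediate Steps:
v(t, L) = √(L² + t²)
k(H, a) = H + a + √13 (k(H, a) = (H + a) + √((-3)² + 2²) = (H + a) + √(9 + 4) = (H + a) + √13 = H + a + √13)
Y(R) = R²
11*(51/(-32) + k(5, -2)/Y(-5)) = 11*(51/(-32) + (5 - 2 + √13)/((-5)²)) = 11*(51*(-1/32) + (3 + √13)/25) = 11*(-51/32 + (3 + √13)*(1/25)) = 11*(-51/32 + (3/25 + √13/25)) = 11*(-1179/800 + √13/25) = -12969/800 + 11*√13/25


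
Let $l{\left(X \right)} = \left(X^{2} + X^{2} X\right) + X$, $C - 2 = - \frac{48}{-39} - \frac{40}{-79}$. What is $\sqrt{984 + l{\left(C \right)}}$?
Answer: $\frac{\sqrt{1172408886735918}}{1054729} \approx 32.464$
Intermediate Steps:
$C = \frac{3838}{1027}$ ($C = 2 - \left(- \frac{40}{79} - \frac{16}{13}\right) = 2 - - \frac{1784}{1027} = 2 + \left(\frac{16}{13} + \frac{40}{79}\right) = 2 + \frac{1784}{1027} = \frac{3838}{1027} \approx 3.7371$)
$l{\left(X \right)} = X + X^{2} + X^{3}$ ($l{\left(X \right)} = \left(X^{2} + X^{3}\right) + X = X + X^{2} + X^{3}$)
$\sqrt{984 + l{\left(C \right)}} = \sqrt{984 + \frac{3838 \left(1 + \frac{3838}{1027} + \left(\frac{3838}{1027}\right)^{2}\right)}{1027}} = \sqrt{984 + \frac{3838 \left(1 + \frac{3838}{1027} + \frac{14730244}{1054729}\right)}{1027}} = \sqrt{984 + \frac{3838}{1027} \cdot \frac{19726599}{1054729}} = \sqrt{984 + \frac{75710686962}{1083206683}} = \sqrt{\frac{1141586063034}{1083206683}} = \frac{\sqrt{1172408886735918}}{1054729}$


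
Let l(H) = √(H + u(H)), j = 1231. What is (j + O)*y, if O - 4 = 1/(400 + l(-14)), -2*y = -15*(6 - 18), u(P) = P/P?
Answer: 90*(-1235*√13 + 494001*I)/(√13 - 400*I) ≈ -1.1115e+5 + 0.0020278*I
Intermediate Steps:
u(P) = 1
l(H) = √(1 + H) (l(H) = √(H + 1) = √(1 + H))
y = -90 (y = -(-15)*(6 - 18)/2 = -(-15)*(-12)/2 = -½*180 = -90)
O = 4 + 1/(400 + I*√13) (O = 4 + 1/(400 + √(1 - 14)) = 4 + 1/(400 + √(-13)) = 4 + 1/(400 + I*√13) ≈ 4.0025 - 2.2533e-5*I)
(j + O)*y = (1231 + (640452/160013 - I*√13/160013))*(-90) = (197616455/160013 - I*√13/160013)*(-90) = -17785480950/160013 + 90*I*√13/160013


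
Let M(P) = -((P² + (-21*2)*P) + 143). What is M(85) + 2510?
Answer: -1288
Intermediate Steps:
M(P) = -143 - P² + 42*P (M(P) = -((P² - 42*P) + 143) = -(143 + P² - 42*P) = -143 - P² + 42*P)
M(85) + 2510 = (-143 - 1*85² + 42*85) + 2510 = (-143 - 1*7225 + 3570) + 2510 = (-143 - 7225 + 3570) + 2510 = -3798 + 2510 = -1288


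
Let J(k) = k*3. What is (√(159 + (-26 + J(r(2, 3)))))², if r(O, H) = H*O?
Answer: 151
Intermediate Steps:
J(k) = 3*k
(√(159 + (-26 + J(r(2, 3)))))² = (√(159 + (-26 + 3*(3*2))))² = (√(159 + (-26 + 3*6)))² = (√(159 + (-26 + 18)))² = (√(159 - 8))² = (√151)² = 151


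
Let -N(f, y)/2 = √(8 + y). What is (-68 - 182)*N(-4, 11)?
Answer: 500*√19 ≈ 2179.4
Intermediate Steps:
N(f, y) = -2*√(8 + y)
(-68 - 182)*N(-4, 11) = (-68 - 182)*(-2*√(8 + 11)) = -(-500)*√19 = 500*√19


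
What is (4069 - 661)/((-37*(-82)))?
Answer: 1704/1517 ≈ 1.1233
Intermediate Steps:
(4069 - 661)/((-37*(-82))) = 3408/3034 = 3408*(1/3034) = 1704/1517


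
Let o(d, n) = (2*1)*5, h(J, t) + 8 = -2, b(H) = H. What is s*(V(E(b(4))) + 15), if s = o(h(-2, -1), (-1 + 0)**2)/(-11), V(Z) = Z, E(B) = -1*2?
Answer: -130/11 ≈ -11.818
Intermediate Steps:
E(B) = -2
h(J, t) = -10 (h(J, t) = -8 - 2 = -10)
o(d, n) = 10 (o(d, n) = 2*5 = 10)
s = -10/11 (s = 10/(-11) = 10*(-1/11) = -10/11 ≈ -0.90909)
s*(V(E(b(4))) + 15) = -10*(-2 + 15)/11 = -10/11*13 = -130/11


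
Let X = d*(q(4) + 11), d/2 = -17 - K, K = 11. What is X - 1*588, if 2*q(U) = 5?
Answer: -1344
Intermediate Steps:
q(U) = 5/2 (q(U) = (1/2)*5 = 5/2)
d = -56 (d = 2*(-17 - 1*11) = 2*(-17 - 11) = 2*(-28) = -56)
X = -756 (X = -56*(5/2 + 11) = -56*27/2 = -756)
X - 1*588 = -756 - 1*588 = -756 - 588 = -1344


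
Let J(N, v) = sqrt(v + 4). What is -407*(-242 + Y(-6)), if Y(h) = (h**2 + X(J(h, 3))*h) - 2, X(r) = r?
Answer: 84656 + 2442*sqrt(7) ≈ 91117.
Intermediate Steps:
J(N, v) = sqrt(4 + v)
Y(h) = -2 + h**2 + h*sqrt(7) (Y(h) = (h**2 + sqrt(4 + 3)*h) - 2 = (h**2 + sqrt(7)*h) - 2 = (h**2 + h*sqrt(7)) - 2 = -2 + h**2 + h*sqrt(7))
-407*(-242 + Y(-6)) = -407*(-242 + (-2 + (-6)**2 - 6*sqrt(7))) = -407*(-242 + (-2 + 36 - 6*sqrt(7))) = -407*(-242 + (34 - 6*sqrt(7))) = -407*(-208 - 6*sqrt(7)) = 84656 + 2442*sqrt(7)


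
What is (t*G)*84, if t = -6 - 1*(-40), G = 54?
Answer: 154224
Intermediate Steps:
t = 34 (t = -6 + 40 = 34)
(t*G)*84 = (34*54)*84 = 1836*84 = 154224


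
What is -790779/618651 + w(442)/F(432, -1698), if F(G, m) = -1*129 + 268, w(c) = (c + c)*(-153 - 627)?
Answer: -12929762297/2605833 ≈ -4961.9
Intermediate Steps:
w(c) = -1560*c (w(c) = (2*c)*(-780) = -1560*c)
F(G, m) = 139 (F(G, m) = -129 + 268 = 139)
-790779/618651 + w(442)/F(432, -1698) = -790779/618651 - 1560*442/139 = -790779*1/618651 - 689520*1/139 = -23963/18747 - 689520/139 = -12929762297/2605833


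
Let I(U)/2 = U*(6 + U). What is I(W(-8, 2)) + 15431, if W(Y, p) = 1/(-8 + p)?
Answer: 277723/18 ≈ 15429.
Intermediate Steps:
I(U) = 2*U*(6 + U) (I(U) = 2*(U*(6 + U)) = 2*U*(6 + U))
I(W(-8, 2)) + 15431 = 2*(6 + 1/(-8 + 2))/(-8 + 2) + 15431 = 2*(6 + 1/(-6))/(-6) + 15431 = 2*(-⅙)*(6 - ⅙) + 15431 = 2*(-⅙)*(35/6) + 15431 = -35/18 + 15431 = 277723/18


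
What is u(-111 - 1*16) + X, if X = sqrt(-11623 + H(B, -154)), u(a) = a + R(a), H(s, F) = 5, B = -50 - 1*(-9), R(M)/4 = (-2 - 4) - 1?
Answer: -155 + I*sqrt(11618) ≈ -155.0 + 107.79*I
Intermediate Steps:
R(M) = -28 (R(M) = 4*((-2 - 4) - 1) = 4*(-6 - 1) = 4*(-7) = -28)
B = -41 (B = -50 + 9 = -41)
u(a) = -28 + a (u(a) = a - 28 = -28 + a)
X = I*sqrt(11618) (X = sqrt(-11623 + 5) = sqrt(-11618) = I*sqrt(11618) ≈ 107.79*I)
u(-111 - 1*16) + X = (-28 + (-111 - 1*16)) + I*sqrt(11618) = (-28 + (-111 - 16)) + I*sqrt(11618) = (-28 - 127) + I*sqrt(11618) = -155 + I*sqrt(11618)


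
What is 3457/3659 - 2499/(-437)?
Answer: 10654550/1598983 ≈ 6.6633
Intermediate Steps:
3457/3659 - 2499/(-437) = 3457*(1/3659) - 2499*(-1/437) = 3457/3659 + 2499/437 = 10654550/1598983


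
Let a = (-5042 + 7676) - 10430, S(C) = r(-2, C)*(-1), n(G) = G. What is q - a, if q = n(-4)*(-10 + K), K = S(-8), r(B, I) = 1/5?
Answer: 39184/5 ≈ 7836.8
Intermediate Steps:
r(B, I) = ⅕
S(C) = -⅕ (S(C) = (⅕)*(-1) = -⅕)
K = -⅕ ≈ -0.20000
a = -7796 (a = 2634 - 10430 = -7796)
q = 204/5 (q = -4*(-10 - ⅕) = -4*(-51/5) = 204/5 ≈ 40.800)
q - a = 204/5 - 1*(-7796) = 204/5 + 7796 = 39184/5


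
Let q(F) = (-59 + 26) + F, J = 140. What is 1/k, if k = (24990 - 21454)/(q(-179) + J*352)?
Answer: 12267/884 ≈ 13.877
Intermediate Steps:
q(F) = -33 + F
k = 884/12267 (k = (24990 - 21454)/((-33 - 179) + 140*352) = 3536/(-212 + 49280) = 3536/49068 = 3536*(1/49068) = 884/12267 ≈ 0.072063)
1/k = 1/(884/12267) = 12267/884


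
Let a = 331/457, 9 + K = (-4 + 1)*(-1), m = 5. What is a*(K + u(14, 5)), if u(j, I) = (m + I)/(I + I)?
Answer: -1655/457 ≈ -3.6214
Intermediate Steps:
K = -6 (K = -9 + (-4 + 1)*(-1) = -9 - 3*(-1) = -9 + 3 = -6)
u(j, I) = (5 + I)/(2*I) (u(j, I) = (5 + I)/(I + I) = (5 + I)/((2*I)) = (5 + I)*(1/(2*I)) = (5 + I)/(2*I))
a = 331/457 (a = 331*(1/457) = 331/457 ≈ 0.72429)
a*(K + u(14, 5)) = 331*(-6 + (½)*(5 + 5)/5)/457 = 331*(-6 + (½)*(⅕)*10)/457 = 331*(-6 + 1)/457 = (331/457)*(-5) = -1655/457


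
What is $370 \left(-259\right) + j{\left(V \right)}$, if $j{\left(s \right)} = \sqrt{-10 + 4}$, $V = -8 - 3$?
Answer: $-95830 + i \sqrt{6} \approx -95830.0 + 2.4495 i$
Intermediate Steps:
$V = -11$ ($V = -8 - 3 = -11$)
$j{\left(s \right)} = i \sqrt{6}$ ($j{\left(s \right)} = \sqrt{-6} = i \sqrt{6}$)
$370 \left(-259\right) + j{\left(V \right)} = 370 \left(-259\right) + i \sqrt{6} = -95830 + i \sqrt{6}$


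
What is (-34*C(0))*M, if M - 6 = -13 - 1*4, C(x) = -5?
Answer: -1870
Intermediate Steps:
M = -11 (M = 6 + (-13 - 1*4) = 6 + (-13 - 4) = 6 - 17 = -11)
(-34*C(0))*M = -34*(-5)*(-11) = 170*(-11) = -1870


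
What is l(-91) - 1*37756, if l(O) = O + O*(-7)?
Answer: -37210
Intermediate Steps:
l(O) = -6*O (l(O) = O - 7*O = -6*O)
l(-91) - 1*37756 = -6*(-91) - 1*37756 = 546 - 37756 = -37210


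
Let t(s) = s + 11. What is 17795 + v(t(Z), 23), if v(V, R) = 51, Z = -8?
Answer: 17846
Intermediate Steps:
t(s) = 11 + s
17795 + v(t(Z), 23) = 17795 + 51 = 17846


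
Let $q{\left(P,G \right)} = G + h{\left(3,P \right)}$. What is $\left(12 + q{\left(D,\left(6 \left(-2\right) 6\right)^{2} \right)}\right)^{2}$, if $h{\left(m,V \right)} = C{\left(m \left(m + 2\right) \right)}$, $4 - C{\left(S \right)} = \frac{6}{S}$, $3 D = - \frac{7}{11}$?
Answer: $\frac{675896004}{25} \approx 2.7036 \cdot 10^{7}$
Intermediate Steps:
$D = - \frac{7}{33}$ ($D = \frac{\left(-7\right) \frac{1}{11}}{3} = \frac{1}{3} \left(- \frac{7}{11}\right) = - \frac{7}{33} \approx -0.21212$)
$C{\left(S \right)} = 4 - \frac{6}{S}$
$h{\left(m,V \right)} = 4 - \frac{6}{m \left(2 + m\right)}$ ($h{\left(m,V \right)} = 4 - \frac{6}{m \left(m + 2\right)} = 4 - \frac{6}{m \left(2 + m\right)}$)
$q{\left(P,G \right)} = \frac{18}{5} + G$ ($q{\left(P,G \right)} = G + \left(4 - \frac{6}{3 \left(2 + 3\right)}\right) = G + \left(4 - \frac{2}{5}\right) = G + \frac{18}{5} = \frac{18}{5} + G$)
$\left(12 + q{\left(D,\left(6 \left(-2\right) 6\right)^{2} \right)}\right)^{2} = \left(12 + \left(\frac{18}{5} + \left(6 \left(-2\right) 6\right)^{2}\right)\right)^{2} = \left(12 + \left(\frac{18}{5} + \left(\left(-12\right) 6\right)^{2}\right)\right)^{2} = \left(12 + \left(\frac{18}{5} + \left(-72\right)^{2}\right)\right)^{2} = \left(12 + \left(\frac{18}{5} + 5184\right)\right)^{2} = \left(12 + \frac{25938}{5}\right)^{2} = \left(\frac{25998}{5}\right)^{2} = \frac{675896004}{25}$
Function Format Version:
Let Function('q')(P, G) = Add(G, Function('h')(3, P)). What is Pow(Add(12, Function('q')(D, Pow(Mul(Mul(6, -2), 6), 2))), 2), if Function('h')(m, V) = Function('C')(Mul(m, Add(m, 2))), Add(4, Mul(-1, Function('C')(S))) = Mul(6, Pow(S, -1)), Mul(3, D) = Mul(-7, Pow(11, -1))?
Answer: Rational(675896004, 25) ≈ 2.7036e+7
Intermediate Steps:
D = Rational(-7, 33) (D = Mul(Rational(1, 3), Mul(-7, Pow(11, -1))) = Mul(Rational(1, 3), Mul(-7, Rational(1, 11))) = Mul(Rational(1, 3), Rational(-7, 11)) = Rational(-7, 33) ≈ -0.21212)
Function('C')(S) = Add(4, Mul(-6, Pow(S, -1))) (Function('C')(S) = Add(4, Mul(-1, Mul(6, Pow(S, -1)))) = Add(4, Mul(-6, Pow(S, -1))))
Function('h')(m, V) = Add(4, Mul(-6, Pow(m, -1), Pow(Add(2, m), -1))) (Function('h')(m, V) = Add(4, Mul(-6, Pow(Mul(m, Add(m, 2)), -1))) = Add(4, Mul(-6, Pow(Mul(m, Add(2, m)), -1))) = Add(4, Mul(-6, Mul(Pow(m, -1), Pow(Add(2, m), -1)))) = Add(4, Mul(-6, Pow(m, -1), Pow(Add(2, m), -1))))
Function('q')(P, G) = Add(Rational(18, 5), G) (Function('q')(P, G) = Add(G, Add(4, Mul(-6, Pow(3, -1), Pow(Add(2, 3), -1)))) = Add(G, Add(4, Mul(-6, Rational(1, 3), Pow(5, -1)))) = Add(G, Add(4, Mul(-6, Rational(1, 3), Rational(1, 5)))) = Add(G, Add(4, Rational(-2, 5))) = Add(G, Rational(18, 5)) = Add(Rational(18, 5), G))
Pow(Add(12, Function('q')(D, Pow(Mul(Mul(6, -2), 6), 2))), 2) = Pow(Add(12, Add(Rational(18, 5), Pow(Mul(Mul(6, -2), 6), 2))), 2) = Pow(Add(12, Add(Rational(18, 5), Pow(Mul(-12, 6), 2))), 2) = Pow(Add(12, Add(Rational(18, 5), Pow(-72, 2))), 2) = Pow(Add(12, Add(Rational(18, 5), 5184)), 2) = Pow(Add(12, Rational(25938, 5)), 2) = Pow(Rational(25998, 5), 2) = Rational(675896004, 25)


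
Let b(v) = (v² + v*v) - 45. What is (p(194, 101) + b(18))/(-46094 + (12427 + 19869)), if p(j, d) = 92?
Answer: -695/13798 ≈ -0.050370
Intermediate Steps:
b(v) = -45 + 2*v² (b(v) = (v² + v²) - 45 = 2*v² - 45 = -45 + 2*v²)
(p(194, 101) + b(18))/(-46094 + (12427 + 19869)) = (92 + (-45 + 2*18²))/(-46094 + (12427 + 19869)) = (92 + (-45 + 2*324))/(-46094 + 32296) = (92 + (-45 + 648))/(-13798) = (92 + 603)*(-1/13798) = 695*(-1/13798) = -695/13798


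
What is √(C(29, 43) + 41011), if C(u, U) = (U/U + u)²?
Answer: √41911 ≈ 204.72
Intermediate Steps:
C(u, U) = (1 + u)²
√(C(29, 43) + 41011) = √((1 + 29)² + 41011) = √(30² + 41011) = √(900 + 41011) = √41911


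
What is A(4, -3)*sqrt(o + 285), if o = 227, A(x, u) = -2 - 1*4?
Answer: -96*sqrt(2) ≈ -135.76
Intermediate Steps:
A(x, u) = -6 (A(x, u) = -2 - 4 = -6)
A(4, -3)*sqrt(o + 285) = -6*sqrt(227 + 285) = -96*sqrt(2)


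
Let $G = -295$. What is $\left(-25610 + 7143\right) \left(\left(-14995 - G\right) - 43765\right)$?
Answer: $1079673155$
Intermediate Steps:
$\left(-25610 + 7143\right) \left(\left(-14995 - G\right) - 43765\right) = \left(-25610 + 7143\right) \left(\left(-14995 - -295\right) - 43765\right) = - 18467 \left(\left(-14995 + 295\right) - 43765\right) = - 18467 \left(-14700 - 43765\right) = \left(-18467\right) \left(-58465\right) = 1079673155$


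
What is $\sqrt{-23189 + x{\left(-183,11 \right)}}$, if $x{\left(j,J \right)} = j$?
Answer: $2 i \sqrt{5843} \approx 152.88 i$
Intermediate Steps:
$\sqrt{-23189 + x{\left(-183,11 \right)}} = \sqrt{-23189 - 183} = \sqrt{-23372} = 2 i \sqrt{5843}$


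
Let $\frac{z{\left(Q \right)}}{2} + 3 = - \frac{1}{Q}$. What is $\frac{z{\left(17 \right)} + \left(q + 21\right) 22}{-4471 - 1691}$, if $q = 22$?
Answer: $- \frac{2663}{17459} \approx -0.15253$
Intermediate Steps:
$z{\left(Q \right)} = -6 - \frac{2}{Q}$ ($z{\left(Q \right)} = -6 + 2 \left(- \frac{1}{Q}\right) = -6 - \frac{2}{Q}$)
$\frac{z{\left(17 \right)} + \left(q + 21\right) 22}{-4471 - 1691} = \frac{\left(-6 - \frac{2}{17}\right) + \left(22 + 21\right) 22}{-4471 - 1691} = \frac{\left(-6 - \frac{2}{17}\right) + 43 \cdot 22}{-6162} = \left(\left(-6 - \frac{2}{17}\right) + 946\right) \left(- \frac{1}{6162}\right) = \left(- \frac{104}{17} + 946\right) \left(- \frac{1}{6162}\right) = \frac{15978}{17} \left(- \frac{1}{6162}\right) = - \frac{2663}{17459}$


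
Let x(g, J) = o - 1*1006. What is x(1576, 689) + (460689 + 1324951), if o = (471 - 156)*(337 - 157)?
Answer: 1841334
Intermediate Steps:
o = 56700 (o = 315*180 = 56700)
x(g, J) = 55694 (x(g, J) = 56700 - 1*1006 = 56700 - 1006 = 55694)
x(1576, 689) + (460689 + 1324951) = 55694 + (460689 + 1324951) = 55694 + 1785640 = 1841334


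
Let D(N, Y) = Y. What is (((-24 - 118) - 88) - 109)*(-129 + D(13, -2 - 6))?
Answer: 46443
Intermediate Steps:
(((-24 - 118) - 88) - 109)*(-129 + D(13, -2 - 6)) = (((-24 - 118) - 88) - 109)*(-129 + (-2 - 6)) = ((-142 - 88) - 109)*(-129 - 8) = (-230 - 109)*(-137) = -339*(-137) = 46443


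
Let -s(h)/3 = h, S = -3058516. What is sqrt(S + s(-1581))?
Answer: I*sqrt(3053773) ≈ 1747.5*I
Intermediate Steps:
s(h) = -3*h
sqrt(S + s(-1581)) = sqrt(-3058516 - 3*(-1581)) = sqrt(-3058516 + 4743) = sqrt(-3053773) = I*sqrt(3053773)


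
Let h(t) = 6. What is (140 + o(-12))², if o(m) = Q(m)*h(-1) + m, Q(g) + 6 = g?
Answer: 400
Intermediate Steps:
Q(g) = -6 + g
o(m) = -36 + 7*m (o(m) = (-6 + m)*6 + m = (-36 + 6*m) + m = -36 + 7*m)
(140 + o(-12))² = (140 + (-36 + 7*(-12)))² = (140 + (-36 - 84))² = (140 - 120)² = 20² = 400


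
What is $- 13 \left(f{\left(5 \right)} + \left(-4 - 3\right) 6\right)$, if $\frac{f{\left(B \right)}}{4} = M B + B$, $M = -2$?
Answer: $806$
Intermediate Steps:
$f{\left(B \right)} = - 4 B$ ($f{\left(B \right)} = 4 \left(- 2 B + B\right) = 4 \left(- B\right) = - 4 B$)
$- 13 \left(f{\left(5 \right)} + \left(-4 - 3\right) 6\right) = - 13 \left(\left(-4\right) 5 + \left(-4 - 3\right) 6\right) = - 13 \left(-20 - 42\right) = \left(-13\right) \left(-62\right) = 806$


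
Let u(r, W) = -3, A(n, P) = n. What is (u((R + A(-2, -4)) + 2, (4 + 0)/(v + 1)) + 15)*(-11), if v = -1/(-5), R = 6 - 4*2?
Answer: -132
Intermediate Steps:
R = -2 (R = 6 - 8 = -2)
v = ⅕ (v = -1*(-⅕) = ⅕ ≈ 0.20000)
(u((R + A(-2, -4)) + 2, (4 + 0)/(v + 1)) + 15)*(-11) = (-3 + 15)*(-11) = 12*(-11) = -132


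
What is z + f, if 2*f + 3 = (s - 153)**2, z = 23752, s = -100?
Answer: 55755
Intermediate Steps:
f = 32003 (f = -3/2 + (-100 - 153)**2/2 = -3/2 + (1/2)*(-253)**2 = -3/2 + (1/2)*64009 = -3/2 + 64009/2 = 32003)
z + f = 23752 + 32003 = 55755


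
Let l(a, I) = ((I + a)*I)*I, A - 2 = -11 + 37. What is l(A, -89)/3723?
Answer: -483181/3723 ≈ -129.78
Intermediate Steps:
A = 28 (A = 2 + (-11 + 37) = 2 + 26 = 28)
l(a, I) = I**2*(I + a) (l(a, I) = (I*(I + a))*I = I**2*(I + a))
l(A, -89)/3723 = ((-89)**2*(-89 + 28))/3723 = (7921*(-61))*(1/3723) = -483181*1/3723 = -483181/3723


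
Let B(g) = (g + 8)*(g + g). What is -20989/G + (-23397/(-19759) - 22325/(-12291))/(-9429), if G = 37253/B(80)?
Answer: -96675003262236820318/12186557109125379 ≈ -7932.9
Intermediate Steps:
B(g) = 2*g*(8 + g) (B(g) = (8 + g)*(2*g) = 2*g*(8 + g))
G = 37253/14080 (G = 37253/((2*80*(8 + 80))) = 37253/((2*80*88)) = 37253/14080 ≈ 2.6458)
-20989/G + (-23397/(-19759) - 22325/(-12291))/(-9429) = -20989/37253/14080 + (-23397/(-19759) - 22325/(-12291))/(-9429) = -20989*14080/37253 + (-23397*(-1/19759) - 22325*(-1/12291))*(-1/9429) = -295525120/37253 + (23397/19759 + 22325/12291)*(-1/9429) = -295525120/37253 + (728692202/242857869)*(-1/9429) = -295525120/37253 - 104098886/327129549543 = -96675003262236820318/12186557109125379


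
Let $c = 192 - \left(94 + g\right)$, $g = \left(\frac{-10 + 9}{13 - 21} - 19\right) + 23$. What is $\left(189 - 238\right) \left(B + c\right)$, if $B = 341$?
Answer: $- \frac{170471}{8} \approx -21309.0$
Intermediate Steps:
$g = \frac{33}{8}$ ($g = \left(- \frac{1}{-8} - 19\right) + 23 = \left(\left(-1\right) \left(- \frac{1}{8}\right) - 19\right) + 23 = \left(\frac{1}{8} - 19\right) + 23 = - \frac{151}{8} + 23 = \frac{33}{8} \approx 4.125$)
$c = \frac{751}{8}$ ($c = 192 - \frac{785}{8} = \frac{751}{8} \approx 93.875$)
$\left(189 - 238\right) \left(B + c\right) = \left(189 - 238\right) \left(341 + \frac{751}{8}\right) = \left(-49\right) \frac{3479}{8} = - \frac{170471}{8}$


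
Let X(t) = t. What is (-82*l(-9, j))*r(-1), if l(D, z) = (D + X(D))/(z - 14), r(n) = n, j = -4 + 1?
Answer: 1476/17 ≈ 86.823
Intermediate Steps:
j = -3
l(D, z) = 2*D/(-14 + z) (l(D, z) = (D + D)/(z - 14) = (2*D)/(-14 + z) = 2*D/(-14 + z))
(-82*l(-9, j))*r(-1) = -164*(-9)/(-14 - 3)*(-1) = -164*(-9)/(-17)*(-1) = -164*(-9)*(-1)/17*(-1) = -82*18/17*(-1) = -1476/17*(-1) = 1476/17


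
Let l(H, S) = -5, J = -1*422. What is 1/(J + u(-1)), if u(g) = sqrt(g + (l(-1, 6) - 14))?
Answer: -211/89052 - I*sqrt(5)/89052 ≈ -0.0023694 - 2.511e-5*I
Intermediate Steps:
J = -422
u(g) = sqrt(-19 + g) (u(g) = sqrt(g + (-5 - 14)) = sqrt(g - 19) = sqrt(-19 + g))
1/(J + u(-1)) = 1/(-422 + sqrt(-19 - 1)) = 1/(-422 + sqrt(-20)) = 1/(-422 + 2*I*sqrt(5))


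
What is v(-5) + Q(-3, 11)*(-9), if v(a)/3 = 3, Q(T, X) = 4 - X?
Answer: 72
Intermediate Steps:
v(a) = 9 (v(a) = 3*3 = 9)
v(-5) + Q(-3, 11)*(-9) = 9 + (4 - 1*11)*(-9) = 9 + (4 - 11)*(-9) = 9 - 7*(-9) = 9 + 63 = 72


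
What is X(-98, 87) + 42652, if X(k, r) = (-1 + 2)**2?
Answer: 42653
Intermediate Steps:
X(k, r) = 1 (X(k, r) = 1**2 = 1)
X(-98, 87) + 42652 = 1 + 42652 = 42653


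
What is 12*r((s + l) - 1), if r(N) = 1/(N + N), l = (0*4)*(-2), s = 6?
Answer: 6/5 ≈ 1.2000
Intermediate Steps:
l = 0 (l = 0*(-2) = 0)
r(N) = 1/(2*N)
12*r((s + l) - 1) = 12*(1/(2*((6 + 0) - 1))) = 12*(1/(2*(6 - 1))) = 12*((½)/5) = 12*((½)*(⅕)) = 12*(⅒) = 6/5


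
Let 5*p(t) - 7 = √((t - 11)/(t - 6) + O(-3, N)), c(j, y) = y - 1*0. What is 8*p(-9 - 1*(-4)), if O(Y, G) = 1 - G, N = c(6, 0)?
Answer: 56/5 + 24*√33/55 ≈ 13.707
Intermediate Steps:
c(j, y) = y (c(j, y) = y + 0 = y)
N = 0
p(t) = 7/5 + √(1 + (-11 + t)/(-6 + t))/5 (p(t) = 7/5 + √((t - 11)/(t - 6) + (1 - 1*0))/5 = 7/5 + √((-11 + t)/(-6 + t) + (1 + 0))/5 = 7/5 + √((-11 + t)/(-6 + t) + 1)/5 = 7/5 + √(1 + (-11 + t)/(-6 + t))/5)
8*p(-9 - 1*(-4)) = 8*(7/5 + √((-17 + 2*(-9 - 1*(-4)))/(-6 + (-9 - 1*(-4))))/5) = 8*(7/5 + √((-17 + 2*(-9 + 4))/(-6 + (-9 + 4)))/5) = 8*(7/5 + √((-17 + 2*(-5))/(-6 - 5))/5) = 8*(7/5 + √((-17 - 10)/(-11))/5) = 8*(7/5 + √(-1/11*(-27))/5) = 8*(7/5 + √(27/11)/5) = 8*(7/5 + (3*√33/11)/5) = 8*(7/5 + 3*√33/55) = 56/5 + 24*√33/55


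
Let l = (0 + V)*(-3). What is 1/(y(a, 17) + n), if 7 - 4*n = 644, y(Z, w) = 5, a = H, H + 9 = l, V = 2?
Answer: -4/617 ≈ -0.0064830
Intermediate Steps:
l = -6 (l = (0 + 2)*(-3) = 2*(-3) = -6)
H = -15 (H = -9 - 6 = -15)
a = -15
n = -637/4 (n = 7/4 - ¼*644 = 7/4 - 161 = -637/4 ≈ -159.25)
1/(y(a, 17) + n) = 1/(5 - 637/4) = 1/(-617/4) = -4/617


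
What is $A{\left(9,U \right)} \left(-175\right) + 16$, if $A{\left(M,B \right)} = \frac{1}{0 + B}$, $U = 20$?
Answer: $\frac{29}{4} \approx 7.25$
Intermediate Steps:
$A{\left(M,B \right)} = \frac{1}{B}$
$A{\left(9,U \right)} \left(-175\right) + 16 = \frac{1}{20} \left(-175\right) + 16 = - \frac{35}{4} + 16 = \frac{29}{4}$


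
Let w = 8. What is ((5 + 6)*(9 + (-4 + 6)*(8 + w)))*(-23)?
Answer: -10373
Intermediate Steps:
((5 + 6)*(9 + (-4 + 6)*(8 + w)))*(-23) = ((5 + 6)*(9 + (-4 + 6)*(8 + 8)))*(-23) = (11*(9 + 2*16))*(-23) = (11*(9 + 32))*(-23) = (11*41)*(-23) = 451*(-23) = -10373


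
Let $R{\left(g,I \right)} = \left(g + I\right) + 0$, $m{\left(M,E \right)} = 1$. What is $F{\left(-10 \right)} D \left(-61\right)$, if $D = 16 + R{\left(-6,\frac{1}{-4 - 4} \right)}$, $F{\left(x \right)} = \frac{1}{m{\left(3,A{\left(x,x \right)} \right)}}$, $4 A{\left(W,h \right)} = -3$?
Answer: $- \frac{4819}{8} \approx -602.38$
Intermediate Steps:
$A{\left(W,h \right)} = - \frac{3}{4}$ ($A{\left(W,h \right)} = \frac{1}{4} \left(-3\right) = - \frac{3}{4}$)
$R{\left(g,I \right)} = I + g$ ($R{\left(g,I \right)} = \left(I + g\right) + 0 = I + g$)
$F{\left(x \right)} = 1$ ($F{\left(x \right)} = 1^{-1} = 1$)
$D = \frac{79}{8}$ ($D = 16 - \left(6 - \frac{1}{-4 - 4}\right) = 16 - \left(6 - \frac{1}{-8}\right) = 16 - \frac{49}{8} = \frac{79}{8} \approx 9.875$)
$F{\left(-10 \right)} D \left(-61\right) = 1 \cdot \frac{79}{8} \left(-61\right) = \frac{79}{8} \left(-61\right) = - \frac{4819}{8}$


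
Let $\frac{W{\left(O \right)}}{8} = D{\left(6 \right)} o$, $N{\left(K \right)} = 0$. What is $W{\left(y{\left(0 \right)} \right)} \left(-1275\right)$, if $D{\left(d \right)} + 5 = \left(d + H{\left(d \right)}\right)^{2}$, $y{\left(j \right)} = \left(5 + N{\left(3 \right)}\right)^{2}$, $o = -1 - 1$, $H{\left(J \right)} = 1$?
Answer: $897600$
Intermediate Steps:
$o = -2$ ($o = -1 - 1 = -2$)
$y{\left(j \right)} = 25$ ($y{\left(j \right)} = \left(5 + 0\right)^{2} = 5^{2} = 25$)
$D{\left(d \right)} = -5 + \left(1 + d\right)^{2}$ ($D{\left(d \right)} = -5 + \left(d + 1\right)^{2} = -5 + \left(1 + d\right)^{2}$)
$W{\left(O \right)} = -704$ ($W{\left(O \right)} = 8 \left(-5 + \left(1 + 6\right)^{2}\right) \left(-2\right) = 8 \left(-5 + 7^{2}\right) \left(-2\right) = 8 \left(-5 + 49\right) \left(-2\right) = 8 \cdot 44 \left(-2\right) = 8 \left(-88\right) = -704$)
$W{\left(y{\left(0 \right)} \right)} \left(-1275\right) = \left(-704\right) \left(-1275\right) = 897600$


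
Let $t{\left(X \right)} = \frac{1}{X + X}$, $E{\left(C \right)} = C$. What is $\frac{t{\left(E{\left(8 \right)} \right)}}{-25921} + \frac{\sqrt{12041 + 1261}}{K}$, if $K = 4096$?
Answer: $- \frac{1}{414736} + \frac{3 \sqrt{1478}}{4096} \approx 0.028155$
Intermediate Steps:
$t{\left(X \right)} = \frac{1}{2 X}$
$\frac{t{\left(E{\left(8 \right)} \right)}}{-25921} + \frac{\sqrt{12041 + 1261}}{K} = \frac{\frac{1}{2} \cdot \frac{1}{8}}{-25921} + \frac{\sqrt{12041 + 1261}}{4096} = \frac{1}{2} \cdot \frac{1}{8} \left(- \frac{1}{25921}\right) + \sqrt{13302} \cdot \frac{1}{4096} = \frac{1}{16} \left(- \frac{1}{25921}\right) + 3 \sqrt{1478} \cdot \frac{1}{4096} = - \frac{1}{414736} + \frac{3 \sqrt{1478}}{4096}$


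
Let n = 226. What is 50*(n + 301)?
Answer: 26350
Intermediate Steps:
50*(n + 301) = 50*(226 + 301) = 50*527 = 26350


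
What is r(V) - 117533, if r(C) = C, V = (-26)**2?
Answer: -116857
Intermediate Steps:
V = 676
r(V) - 117533 = 676 - 117533 = -116857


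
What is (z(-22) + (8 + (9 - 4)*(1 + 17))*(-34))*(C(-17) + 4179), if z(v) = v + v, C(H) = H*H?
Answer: -15083968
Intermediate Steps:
C(H) = H²
z(v) = 2*v
(z(-22) + (8 + (9 - 4)*(1 + 17))*(-34))*(C(-17) + 4179) = (2*(-22) + (8 + (9 - 4)*(1 + 17))*(-34))*((-17)² + 4179) = (-44 + (8 + 5*18)*(-34))*(289 + 4179) = (-44 + (8 + 90)*(-34))*4468 = (-44 + 98*(-34))*4468 = (-44 - 3332)*4468 = -3376*4468 = -15083968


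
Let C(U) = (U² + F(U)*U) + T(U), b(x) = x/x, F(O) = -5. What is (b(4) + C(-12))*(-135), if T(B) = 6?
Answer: -28485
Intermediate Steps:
b(x) = 1
C(U) = 6 + U² - 5*U (C(U) = (U² - 5*U) + 6 = 6 + U² - 5*U)
(b(4) + C(-12))*(-135) = (1 + (6 + (-12)² - 5*(-12)))*(-135) = (1 + (6 + 144 + 60))*(-135) = (1 + 210)*(-135) = 211*(-135) = -28485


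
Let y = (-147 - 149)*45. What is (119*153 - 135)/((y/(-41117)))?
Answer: 10320367/185 ≈ 55786.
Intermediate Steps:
y = -13320 (y = -296*45 = -13320)
(119*153 - 135)/((y/(-41117))) = (119*153 - 135)/((-13320/(-41117))) = (18207 - 135)/((-13320*(-1/41117))) = 18072/(13320/41117) = 18072*(41117/13320) = 10320367/185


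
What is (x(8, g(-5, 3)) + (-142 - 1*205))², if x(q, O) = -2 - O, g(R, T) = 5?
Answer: 125316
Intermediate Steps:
(x(8, g(-5, 3)) + (-142 - 1*205))² = ((-2 - 1*5) + (-142 - 1*205))² = ((-2 - 5) + (-142 - 205))² = (-7 - 347)² = (-354)² = 125316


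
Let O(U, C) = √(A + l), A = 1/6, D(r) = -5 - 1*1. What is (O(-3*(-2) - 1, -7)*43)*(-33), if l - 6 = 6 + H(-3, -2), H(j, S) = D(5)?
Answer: -473*√222/2 ≈ -3523.8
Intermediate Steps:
D(r) = -6 (D(r) = -5 - 1 = -6)
A = ⅙ ≈ 0.16667
H(j, S) = -6
l = 6 (l = 6 + (6 - 6) = 6 + 0 = 6)
O(U, C) = √222/6 (O(U, C) = √(⅙ + 6) = √(37/6) = √222/6)
(O(-3*(-2) - 1, -7)*43)*(-33) = ((√222/6)*43)*(-33) = (43*√222/6)*(-33) = -473*√222/2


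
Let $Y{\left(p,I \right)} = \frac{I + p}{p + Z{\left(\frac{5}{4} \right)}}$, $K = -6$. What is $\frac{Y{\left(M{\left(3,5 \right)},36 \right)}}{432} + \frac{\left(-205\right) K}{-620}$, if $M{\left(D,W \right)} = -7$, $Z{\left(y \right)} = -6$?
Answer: $- \frac{346283}{174096} \approx -1.989$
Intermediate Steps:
$Y{\left(p,I \right)} = \frac{I + p}{-6 + p}$ ($Y{\left(p,I \right)} = \frac{I + p}{p - 6} = \frac{I + p}{-6 + p}$)
$\frac{Y{\left(M{\left(3,5 \right)},36 \right)}}{432} + \frac{\left(-205\right) K}{-620} = \frac{\frac{1}{-6 - 7} \left(36 - 7\right)}{432} + \frac{\left(-205\right) \left(-6\right)}{-620} = \frac{1}{-13} \cdot 29 \cdot \frac{1}{432} + 1230 \left(- \frac{1}{620}\right) = \left(- \frac{1}{13}\right) 29 \cdot \frac{1}{432} - \frac{123}{62} = \left(- \frac{29}{13}\right) \frac{1}{432} - \frac{123}{62} = - \frac{29}{5616} - \frac{123}{62} = - \frac{346283}{174096}$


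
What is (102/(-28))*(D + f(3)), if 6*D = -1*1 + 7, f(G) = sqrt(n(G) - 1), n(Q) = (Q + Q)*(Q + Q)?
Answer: -51/14 - 51*sqrt(35)/14 ≈ -25.194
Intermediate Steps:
n(Q) = 4*Q**2 (n(Q) = (2*Q)*(2*Q) = 4*Q**2)
f(G) = sqrt(-1 + 4*G**2) (f(G) = sqrt(4*G**2 - 1) = sqrt(-1 + 4*G**2))
D = 1 (D = (-1*1 + 7)/6 = (-1 + 7)/6 = (1/6)*6 = 1)
(102/(-28))*(D + f(3)) = (102/(-28))*(1 + sqrt(-1 + 4*3**2)) = (102*(-1/28))*(1 + sqrt(-1 + 4*9)) = -51*(1 + sqrt(-1 + 36))/14 = -51*(1 + sqrt(35))/14 = -51/14 - 51*sqrt(35)/14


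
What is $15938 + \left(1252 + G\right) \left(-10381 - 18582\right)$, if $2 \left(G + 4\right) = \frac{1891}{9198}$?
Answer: $- \frac{664700151889}{18396} \approx -3.6133 \cdot 10^{7}$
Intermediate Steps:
$G = - \frac{71693}{18396}$ ($G = -4 + \frac{1891 \cdot \frac{1}{9198}}{2} = -4 + \frac{1}{2} \cdot \frac{1891}{9198} = -4 + \frac{1891}{18396} = - \frac{71693}{18396} \approx -3.8972$)
$15938 + \left(1252 + G\right) \left(-10381 - 18582\right) = 15938 + \left(1252 - \frac{71693}{18396}\right) \left(-10381 - 18582\right) = 15938 + \frac{22960099}{18396} \left(-28963\right) = 15938 - \frac{664993347337}{18396} = - \frac{664700151889}{18396}$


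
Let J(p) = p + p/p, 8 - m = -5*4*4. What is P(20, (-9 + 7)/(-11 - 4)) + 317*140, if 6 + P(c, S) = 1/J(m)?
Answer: 3949287/89 ≈ 44374.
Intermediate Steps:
m = 88 (m = 8 - (-5*4)*4 = 8 - (-20)*4 = 8 - 1*(-80) = 8 + 80 = 88)
J(p) = 1 + p (J(p) = p + 1 = 1 + p)
P(c, S) = -533/89 (P(c, S) = -6 + 1/(1 + 88) = -6 + 1/89 = -533/89)
P(20, (-9 + 7)/(-11 - 4)) + 317*140 = -533/89 + 317*140 = -533/89 + 44380 = 3949287/89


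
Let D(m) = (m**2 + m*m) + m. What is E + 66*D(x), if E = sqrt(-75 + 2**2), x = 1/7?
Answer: 594/49 + I*sqrt(71) ≈ 12.122 + 8.4261*I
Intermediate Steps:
x = 1/7 ≈ 0.14286
E = I*sqrt(71) (E = sqrt(-75 + 4) = sqrt(-71) = I*sqrt(71) ≈ 8.4261*I)
D(m) = m + 2*m**2 (D(m) = (m**2 + m**2) + m = 2*m**2 + m = m + 2*m**2)
E + 66*D(x) = I*sqrt(71) + 66*((1 + 2*(1/7))/7) = I*sqrt(71) + 66*((1 + 2/7)/7) = I*sqrt(71) + 66*((1/7)*(9/7)) = I*sqrt(71) + 66*(9/49) = I*sqrt(71) + 594/49 = 594/49 + I*sqrt(71)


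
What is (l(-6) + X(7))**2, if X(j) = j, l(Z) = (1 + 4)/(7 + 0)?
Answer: 2916/49 ≈ 59.510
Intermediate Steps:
l(Z) = 5/7
(l(-6) + X(7))**2 = (5/7 + 7)**2 = (54/7)**2 = 2916/49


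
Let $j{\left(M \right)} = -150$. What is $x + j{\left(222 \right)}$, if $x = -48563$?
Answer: $-48713$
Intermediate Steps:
$x + j{\left(222 \right)} = -48563 - 150 = -48713$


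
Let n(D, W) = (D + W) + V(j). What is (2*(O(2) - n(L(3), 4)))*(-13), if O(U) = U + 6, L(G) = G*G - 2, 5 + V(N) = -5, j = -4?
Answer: -182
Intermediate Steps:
V(N) = -10 (V(N) = -5 - 5 = -10)
L(G) = -2 + G² (L(G) = G² - 2 = -2 + G²)
n(D, W) = -10 + D + W (n(D, W) = (D + W) - 10 = -10 + D + W)
O(U) = 6 + U
(2*(O(2) - n(L(3), 4)))*(-13) = (2*((6 + 2) - (-10 + (-2 + 3²) + 4)))*(-13) = (2*(8 - (-10 + (-2 + 9) + 4)))*(-13) = (2*(8 - (-10 + 7 + 4)))*(-13) = (2*(8 - 1*1))*(-13) = (2*(8 - 1))*(-13) = (2*7)*(-13) = 14*(-13) = -182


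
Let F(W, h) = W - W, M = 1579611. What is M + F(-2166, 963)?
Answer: 1579611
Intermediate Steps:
F(W, h) = 0
M + F(-2166, 963) = 1579611 + 0 = 1579611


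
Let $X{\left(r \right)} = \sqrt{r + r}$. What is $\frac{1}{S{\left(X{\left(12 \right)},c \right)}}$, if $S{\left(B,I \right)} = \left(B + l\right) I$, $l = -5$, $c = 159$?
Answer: $- \frac{5}{159} - \frac{2 \sqrt{6}}{159} \approx -0.062258$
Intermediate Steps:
$X{\left(r \right)} = \sqrt{2} \sqrt{r}$ ($X{\left(r \right)} = \sqrt{2 r} = \sqrt{2} \sqrt{r}$)
$S{\left(B,I \right)} = I \left(-5 + B\right)$ ($S{\left(B,I \right)} = \left(B - 5\right) I = \left(-5 + B\right) I = I \left(-5 + B\right)$)
$\frac{1}{S{\left(X{\left(12 \right)},c \right)}} = \frac{1}{159 \left(-5 + \sqrt{2} \sqrt{12}\right)} = \frac{1}{159 \left(-5 + \sqrt{2} \cdot 2 \sqrt{3}\right)} = \frac{1}{159 \left(-5 + 2 \sqrt{6}\right)} = \frac{1}{-795 + 318 \sqrt{6}}$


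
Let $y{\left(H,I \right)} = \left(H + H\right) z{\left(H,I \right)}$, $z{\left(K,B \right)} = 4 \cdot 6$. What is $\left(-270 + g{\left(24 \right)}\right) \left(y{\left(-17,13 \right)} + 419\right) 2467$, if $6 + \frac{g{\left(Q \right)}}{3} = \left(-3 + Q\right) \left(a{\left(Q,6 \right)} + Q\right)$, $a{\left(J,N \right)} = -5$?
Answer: $-890273691$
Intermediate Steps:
$z{\left(K,B \right)} = 24$
$g{\left(Q \right)} = -18 + 3 \left(-5 + Q\right) \left(-3 + Q\right)$ ($g{\left(Q \right)} = -18 + 3 \left(-3 + Q\right) \left(-5 + Q\right) = -18 + 3 \left(-5 + Q\right) \left(-3 + Q\right)$)
$y{\left(H,I \right)} = 48 H$ ($y{\left(H,I \right)} = \left(H + H\right) 24 = 2 H 24 = 48 H$)
$\left(-270 + g{\left(24 \right)}\right) \left(y{\left(-17,13 \right)} + 419\right) 2467 = \left(-270 + \left(27 - 576 + 3 \cdot 24^{2}\right)\right) \left(48 \left(-17\right) + 419\right) 2467 = \left(-270 + \left(27 - 576 + 3 \cdot 576\right)\right) \left(-816 + 419\right) 2467 = \left(-270 + \left(27 - 576 + 1728\right)\right) \left(-397\right) 2467 = \left(-270 + 1179\right) \left(-397\right) 2467 = 909 \left(-397\right) 2467 = \left(-360873\right) 2467 = -890273691$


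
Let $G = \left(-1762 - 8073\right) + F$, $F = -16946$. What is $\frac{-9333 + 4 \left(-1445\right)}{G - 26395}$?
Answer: $\frac{889}{3128} \approx 0.28421$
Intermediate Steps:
$G = -26781$ ($G = \left(-1762 - 8073\right) - 16946 = -9835 - 16946 = -26781$)
$\frac{-9333 + 4 \left(-1445\right)}{G - 26395} = \frac{-9333 + 4 \left(-1445\right)}{-26781 - 26395} = \frac{-9333 - 5780}{-53176} = \left(-15113\right) \left(- \frac{1}{53176}\right) = \frac{889}{3128}$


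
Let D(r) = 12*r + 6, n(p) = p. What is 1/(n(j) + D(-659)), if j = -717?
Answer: -1/8619 ≈ -0.00011602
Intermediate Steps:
D(r) = 6 + 12*r
1/(n(j) + D(-659)) = 1/(-717 + (6 + 12*(-659))) = 1/(-717 + (6 - 7908)) = 1/(-717 - 7902) = 1/(-8619) = -1/8619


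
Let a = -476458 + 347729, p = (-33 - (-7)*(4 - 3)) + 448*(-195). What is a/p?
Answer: 128729/87386 ≈ 1.4731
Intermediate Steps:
p = -87386 (p = (-33 - (-7)) - 87360 = (-33 - 1*(-7)) - 87360 = (-33 + 7) - 87360 = -26 - 87360 = -87386)
a = -128729
a/p = -128729/(-87386) = -128729*(-1/87386) = 128729/87386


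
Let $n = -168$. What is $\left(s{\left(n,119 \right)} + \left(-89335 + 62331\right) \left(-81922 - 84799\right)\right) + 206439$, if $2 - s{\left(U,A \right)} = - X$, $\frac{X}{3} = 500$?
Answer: $4502341825$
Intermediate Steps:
$X = 1500$ ($X = 3 \cdot 500 = 1500$)
$s{\left(U,A \right)} = 1502$ ($s{\left(U,A \right)} = 2 - \left(-1\right) 1500 = 2 - -1500 = 2 + 1500 = 1502$)
$\left(s{\left(n,119 \right)} + \left(-89335 + 62331\right) \left(-81922 - 84799\right)\right) + 206439 = \left(1502 + \left(-89335 + 62331\right) \left(-81922 - 84799\right)\right) + 206439 = \left(1502 - -4502133884\right) + 206439 = \left(1502 + 4502133884\right) + 206439 = 4502135386 + 206439 = 4502341825$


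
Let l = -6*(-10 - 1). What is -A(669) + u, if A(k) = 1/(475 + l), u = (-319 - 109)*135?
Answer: -31258981/541 ≈ -57780.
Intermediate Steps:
l = 66 (l = -6*(-11) = 66)
u = -57780 (u = -428*135 = -57780)
A(k) = 1/541 (A(k) = 1/(475 + 66) = 1/541)
-A(669) + u = -1*1/541 - 57780 = -1/541 - 57780 = -31258981/541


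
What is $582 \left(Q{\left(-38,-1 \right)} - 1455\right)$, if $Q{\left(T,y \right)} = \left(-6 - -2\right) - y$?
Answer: $-848556$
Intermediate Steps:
$Q{\left(T,y \right)} = -4 - y$ ($Q{\left(T,y \right)} = \left(-6 + 2\right) - y = -4 - y$)
$582 \left(Q{\left(-38,-1 \right)} - 1455\right) = 582 \left(\left(-4 - -1\right) - 1455\right) = 582 \left(\left(-4 + 1\right) - 1455\right) = 582 \left(-3 - 1455\right) = 582 \left(-1458\right) = -848556$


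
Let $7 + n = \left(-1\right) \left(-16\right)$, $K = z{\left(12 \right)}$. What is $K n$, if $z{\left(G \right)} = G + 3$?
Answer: $135$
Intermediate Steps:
$z{\left(G \right)} = 3 + G$
$K = 15$ ($K = 3 + 12 = 15$)
$n = 9$ ($n = -7 - -16 = -7 + 16 = 9$)
$K n = 15 \cdot 9 = 135$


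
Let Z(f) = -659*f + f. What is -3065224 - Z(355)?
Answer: -2831634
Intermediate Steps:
Z(f) = -658*f
-3065224 - Z(355) = -3065224 - (-658)*355 = -3065224 - 1*(-233590) = -3065224 + 233590 = -2831634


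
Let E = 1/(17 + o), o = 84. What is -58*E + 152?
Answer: 15294/101 ≈ 151.43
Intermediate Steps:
E = 1/101 (E = 1/(17 + 84) = 1/101 ≈ 0.0099010)
-58*E + 152 = -58*1/101 + 152 = -58/101 + 152 = 15294/101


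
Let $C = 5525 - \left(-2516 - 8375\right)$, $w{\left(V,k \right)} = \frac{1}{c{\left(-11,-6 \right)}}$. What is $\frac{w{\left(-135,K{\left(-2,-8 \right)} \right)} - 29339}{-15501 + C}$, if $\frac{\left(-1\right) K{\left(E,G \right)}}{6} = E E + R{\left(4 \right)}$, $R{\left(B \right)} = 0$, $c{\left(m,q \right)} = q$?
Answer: $- \frac{35207}{1098} \approx -32.065$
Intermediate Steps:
$K{\left(E,G \right)} = - 6 E^{2}$ ($K{\left(E,G \right)} = - 6 \left(E E + 0\right) = - 6 \left(E^{2} + 0\right) = - 6 E^{2}$)
$w{\left(V,k \right)} = - \frac{1}{6}$ ($w{\left(V,k \right)} = \frac{1}{-6} = - \frac{1}{6}$)
$C = 16416$ ($C = 5525 - \left(-2516 - 8375\right) = 5525 - -10891 = 5525 + 10891 = 16416$)
$\frac{w{\left(-135,K{\left(-2,-8 \right)} \right)} - 29339}{-15501 + C} = \frac{- \frac{1}{6} - 29339}{-15501 + 16416} = - \frac{176035}{6 \cdot 915} = \left(- \frac{176035}{6}\right) \frac{1}{915} = - \frac{35207}{1098}$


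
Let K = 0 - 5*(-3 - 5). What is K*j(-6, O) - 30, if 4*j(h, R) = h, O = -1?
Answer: -90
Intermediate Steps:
j(h, R) = h/4
K = 40 (K = 0 - 5*(-8) = 0 + 40 = 40)
K*j(-6, O) - 30 = 40*((¼)*(-6)) - 30 = 40*(-3/2) - 30 = -60 - 30 = -90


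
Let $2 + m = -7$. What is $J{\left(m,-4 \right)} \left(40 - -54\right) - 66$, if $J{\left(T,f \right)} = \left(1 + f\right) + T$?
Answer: $-1194$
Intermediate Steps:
$m = -9$ ($m = -2 - 7 = -9$)
$J{\left(T,f \right)} = 1 + T + f$
$J{\left(m,-4 \right)} \left(40 - -54\right) - 66 = \left(1 - 9 - 4\right) \left(40 - -54\right) - 66 = - 12 \left(40 + 54\right) - 66 = \left(-12\right) 94 - 66 = -1128 - 66 = -1194$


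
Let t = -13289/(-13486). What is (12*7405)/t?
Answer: 1198365960/13289 ≈ 90177.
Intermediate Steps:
t = 13289/13486 (t = -13289*(-1/13486) = 13289/13486 ≈ 0.98539)
(12*7405)/t = (12*7405)/(13289/13486) = 88860*(13486/13289) = 1198365960/13289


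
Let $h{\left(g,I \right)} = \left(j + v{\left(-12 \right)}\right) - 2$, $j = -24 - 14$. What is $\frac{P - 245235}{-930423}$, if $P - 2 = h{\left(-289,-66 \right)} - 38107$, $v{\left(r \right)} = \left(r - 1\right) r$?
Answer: $\frac{94408}{310141} \approx 0.3044$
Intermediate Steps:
$v{\left(r \right)} = r \left(-1 + r\right)$ ($v{\left(r \right)} = \left(-1 + r\right) r = r \left(-1 + r\right)$)
$j = -38$ ($j = -24 - 14 = -38$)
$h{\left(g,I \right)} = 116$ ($h{\left(g,I \right)} = \left(-38 - 12 \left(-1 - 12\right)\right) - 2 = \left(-38 - -156\right) - 2 = \left(-38 + 156\right) - 2 = 118 - 2 = 116$)
$P = -37989$ ($P = 2 + \left(116 - 38107\right) = 2 - 37991 = -37989$)
$\frac{P - 245235}{-930423} = \frac{-37989 - 245235}{-930423} = \left(-37989 - 245235\right) \left(- \frac{1}{930423}\right) = \left(-283224\right) \left(- \frac{1}{930423}\right) = \frac{94408}{310141}$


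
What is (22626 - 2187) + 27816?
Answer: 48255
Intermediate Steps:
(22626 - 2187) + 27816 = 20439 + 27816 = 48255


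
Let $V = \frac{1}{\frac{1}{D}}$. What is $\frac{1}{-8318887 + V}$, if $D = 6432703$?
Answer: $- \frac{1}{1886184} \approx -5.3017 \cdot 10^{-7}$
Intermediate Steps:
$V = 6432703$ ($V = \frac{1}{\frac{1}{6432703}} = 6432703$)
$\frac{1}{-8318887 + V} = \frac{1}{-8318887 + 6432703} = \frac{1}{-1886184} = - \frac{1}{1886184}$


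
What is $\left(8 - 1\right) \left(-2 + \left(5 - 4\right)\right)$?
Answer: $-7$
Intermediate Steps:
$\left(8 - 1\right) \left(-2 + \left(5 - 4\right)\right) = \left(8 - 1\right) \left(-2 + 1\right) = 7 \left(-1\right) = -7$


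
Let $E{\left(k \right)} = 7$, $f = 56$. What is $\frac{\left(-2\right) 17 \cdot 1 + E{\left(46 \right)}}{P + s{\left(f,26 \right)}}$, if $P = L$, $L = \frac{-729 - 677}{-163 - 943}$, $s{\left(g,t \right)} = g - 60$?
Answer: $\frac{4977}{503} \approx 9.8946$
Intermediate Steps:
$s{\left(g,t \right)} = -60 + g$
$L = \frac{703}{553}$ ($L = - \frac{1406}{-1106} = \left(-1406\right) \left(- \frac{1}{1106}\right) = \frac{703}{553} \approx 1.2712$)
$P = \frac{703}{553} \approx 1.2712$
$\frac{\left(-2\right) 17 \cdot 1 + E{\left(46 \right)}}{P + s{\left(f,26 \right)}} = \frac{\left(-2\right) 17 \cdot 1 + 7}{\frac{703}{553} + \left(-60 + 56\right)} = \frac{\left(-34\right) 1 + 7}{\frac{703}{553} - 4} = \frac{-34 + 7}{- \frac{1509}{553}} = \left(-27\right) \left(- \frac{553}{1509}\right) = \frac{4977}{503}$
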